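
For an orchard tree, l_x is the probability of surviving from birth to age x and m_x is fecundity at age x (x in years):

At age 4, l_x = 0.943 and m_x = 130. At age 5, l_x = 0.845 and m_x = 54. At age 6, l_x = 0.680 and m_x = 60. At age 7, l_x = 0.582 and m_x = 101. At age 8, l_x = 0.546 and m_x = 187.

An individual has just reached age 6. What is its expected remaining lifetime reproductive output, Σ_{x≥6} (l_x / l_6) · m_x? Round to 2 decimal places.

296.59

l_6 = 0.680. Conditional survival from age 6 to x is l_x / l_6.
  x=6: (0.680/0.680) × 60 = 60.0000
  x=7: (0.582/0.680) × 101 = 86.4441
  x=8: (0.546/0.680) × 187 = 150.1500
Sum = 60.0000 + 86.4441 + 150.1500 = 296.5941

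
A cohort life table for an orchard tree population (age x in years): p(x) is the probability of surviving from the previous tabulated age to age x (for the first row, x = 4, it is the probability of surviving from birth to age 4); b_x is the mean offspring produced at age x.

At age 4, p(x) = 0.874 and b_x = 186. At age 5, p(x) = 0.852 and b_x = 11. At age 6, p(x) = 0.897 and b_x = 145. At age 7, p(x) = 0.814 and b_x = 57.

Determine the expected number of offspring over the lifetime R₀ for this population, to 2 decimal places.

298.60

Survivorship from birth: l_x = p_4·p_5·…·p_x.
  l_4 = 0.87400
  l_5 = 0.74465
  l_6 = 0.66795
  l_7 = 0.54371
R₀ = Σ l_x b_x:
  age 4: 0.87400 × 186 = 162.5640
  age 5: 0.74465 × 11 = 8.1912
  age 6: 0.66795 × 145 = 96.8528
  age 7: 0.54371 × 57 = 30.9915
R₀ = 162.5640 + 8.1912 + 96.8528 + 30.9915 = 298.5994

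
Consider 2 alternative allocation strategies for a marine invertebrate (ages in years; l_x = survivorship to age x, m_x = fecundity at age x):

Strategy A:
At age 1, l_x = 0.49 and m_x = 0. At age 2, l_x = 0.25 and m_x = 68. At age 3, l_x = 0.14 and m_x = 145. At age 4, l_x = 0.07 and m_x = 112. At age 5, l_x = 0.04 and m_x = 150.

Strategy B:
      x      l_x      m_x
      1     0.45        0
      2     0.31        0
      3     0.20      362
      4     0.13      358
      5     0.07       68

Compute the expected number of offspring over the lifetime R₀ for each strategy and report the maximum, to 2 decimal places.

Strategy A: R₀ = 0.49×0 + 0.25×68 + 0.14×145 + 0.07×112 + 0.04×150 = 51.1400
Strategy B: R₀ = 0.45×0 + 0.31×0 + 0.20×362 + 0.13×358 + 0.07×68 = 123.7000
Highest R₀: strategy B with 123.7000.

123.70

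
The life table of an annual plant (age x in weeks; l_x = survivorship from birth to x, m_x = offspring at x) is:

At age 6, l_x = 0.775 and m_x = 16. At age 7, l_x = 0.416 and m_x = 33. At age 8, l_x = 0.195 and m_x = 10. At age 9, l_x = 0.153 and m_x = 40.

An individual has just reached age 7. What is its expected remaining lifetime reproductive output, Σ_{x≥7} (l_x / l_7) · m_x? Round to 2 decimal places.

52.40

l_7 = 0.416. Conditional survival from age 7 to x is l_x / l_7.
  x=7: (0.416/0.416) × 33 = 33.0000
  x=8: (0.195/0.416) × 10 = 4.6875
  x=9: (0.153/0.416) × 40 = 14.7115
Sum = 33.0000 + 4.6875 + 14.7115 = 52.3990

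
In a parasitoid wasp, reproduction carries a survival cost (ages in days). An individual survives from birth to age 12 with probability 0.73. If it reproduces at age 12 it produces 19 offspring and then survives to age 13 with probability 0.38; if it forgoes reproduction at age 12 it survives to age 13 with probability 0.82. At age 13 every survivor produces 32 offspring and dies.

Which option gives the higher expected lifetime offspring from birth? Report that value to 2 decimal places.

breed at age 12: R₀ = 0.73 × (19 + 0.38 × 32) = 0.73 × 31.1600 = 22.7468
delay to age 13: R₀ = 0.73 × (0.82 × 32) = 0.73 × 26.2400 = 19.1552
Higher: breed at age 12 (22.7468).

22.75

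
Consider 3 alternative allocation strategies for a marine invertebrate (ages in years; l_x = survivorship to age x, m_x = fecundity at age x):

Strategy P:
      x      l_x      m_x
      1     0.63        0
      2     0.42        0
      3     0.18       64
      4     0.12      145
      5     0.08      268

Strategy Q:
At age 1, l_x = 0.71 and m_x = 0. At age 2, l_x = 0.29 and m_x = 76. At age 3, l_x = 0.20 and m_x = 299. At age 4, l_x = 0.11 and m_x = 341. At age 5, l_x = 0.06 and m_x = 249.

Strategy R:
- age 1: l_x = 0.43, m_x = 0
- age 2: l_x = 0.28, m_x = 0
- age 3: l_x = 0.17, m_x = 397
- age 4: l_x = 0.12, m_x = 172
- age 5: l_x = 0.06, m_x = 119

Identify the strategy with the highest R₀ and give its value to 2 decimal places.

134.29

Strategy P: R₀ = 0.63×0 + 0.42×0 + 0.18×64 + 0.12×145 + 0.08×268 = 50.3600
Strategy Q: R₀ = 0.71×0 + 0.29×76 + 0.20×299 + 0.11×341 + 0.06×249 = 134.2900
Strategy R: R₀ = 0.43×0 + 0.28×0 + 0.17×397 + 0.12×172 + 0.06×119 = 95.2700
Highest R₀: strategy Q with 134.2900.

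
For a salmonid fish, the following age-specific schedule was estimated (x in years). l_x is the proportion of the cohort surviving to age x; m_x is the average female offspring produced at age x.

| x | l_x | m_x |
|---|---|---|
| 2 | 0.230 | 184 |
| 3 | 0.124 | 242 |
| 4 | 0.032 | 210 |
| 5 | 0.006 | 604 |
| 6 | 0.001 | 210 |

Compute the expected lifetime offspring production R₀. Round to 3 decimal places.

82.882

R₀ = Σ l_x m_x:
  age 2: 0.230 × 184 = 42.3200
  age 3: 0.124 × 242 = 30.0080
  age 4: 0.032 × 210 = 6.7200
  age 5: 0.006 × 604 = 3.6240
  age 6: 0.001 × 210 = 0.2100
R₀ = 42.3200 + 30.0080 + 6.7200 + 3.6240 + 0.2100 = 82.8820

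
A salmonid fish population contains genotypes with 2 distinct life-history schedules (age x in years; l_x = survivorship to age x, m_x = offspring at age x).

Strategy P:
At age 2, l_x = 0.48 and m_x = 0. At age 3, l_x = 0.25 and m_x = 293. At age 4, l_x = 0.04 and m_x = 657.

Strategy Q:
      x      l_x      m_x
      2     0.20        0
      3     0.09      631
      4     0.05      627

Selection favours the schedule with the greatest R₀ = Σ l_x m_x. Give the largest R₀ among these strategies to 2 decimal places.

Strategy P: R₀ = 0.48×0 + 0.25×293 + 0.04×657 = 99.5300
Strategy Q: R₀ = 0.20×0 + 0.09×631 + 0.05×627 = 88.1400
Highest R₀: strategy P with 99.5300.

99.53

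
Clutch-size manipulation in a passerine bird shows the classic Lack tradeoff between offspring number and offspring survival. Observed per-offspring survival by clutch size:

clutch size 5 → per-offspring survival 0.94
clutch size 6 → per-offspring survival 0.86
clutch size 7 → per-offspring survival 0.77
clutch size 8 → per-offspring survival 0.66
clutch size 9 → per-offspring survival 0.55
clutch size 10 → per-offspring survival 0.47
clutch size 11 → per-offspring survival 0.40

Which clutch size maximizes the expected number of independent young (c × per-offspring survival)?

7

Expected independent young = c × s(c):
  c=5: 5 × 0.94 = 4.700
  c=6: 6 × 0.86 = 5.160
  c=7: 7 × 0.77 = 5.390
  c=8: 8 × 0.66 = 5.280
  c=9: 9 × 0.55 = 4.950
  c=10: 10 × 0.47 = 4.700
  c=11: 11 × 0.40 = 4.400
Maximum at c = 7 (5.390 independent young).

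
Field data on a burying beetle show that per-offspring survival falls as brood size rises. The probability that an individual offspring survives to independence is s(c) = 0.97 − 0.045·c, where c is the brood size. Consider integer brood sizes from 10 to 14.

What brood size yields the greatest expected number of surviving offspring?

11

Expected surviving offspring = c × s(c):
  c=10: 10 × 0.520 = 5.200
  c=11: 11 × 0.475 = 5.225
  c=12: 12 × 0.430 = 5.160
  c=13: 13 × 0.385 = 5.005
  c=14: 14 × 0.340 = 4.760
Maximum at c = 11 (5.225 surviving offspring).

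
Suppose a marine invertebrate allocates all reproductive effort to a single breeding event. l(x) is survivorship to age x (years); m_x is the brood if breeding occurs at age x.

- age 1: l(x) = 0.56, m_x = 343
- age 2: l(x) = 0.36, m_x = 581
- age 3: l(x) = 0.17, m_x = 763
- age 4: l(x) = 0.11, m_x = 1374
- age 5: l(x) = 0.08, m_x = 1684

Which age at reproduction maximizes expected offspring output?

2

Expected offspring if breeding at age x = l(x) × m_x:
  age 1: 0.56 × 343 = 192.080
  age 2: 0.36 × 581 = 209.160
  age 3: 0.17 × 763 = 129.710
  age 4: 0.11 × 1374 = 151.140
  age 5: 0.08 × 1684 = 134.720
Maximum at age 2 (209.160).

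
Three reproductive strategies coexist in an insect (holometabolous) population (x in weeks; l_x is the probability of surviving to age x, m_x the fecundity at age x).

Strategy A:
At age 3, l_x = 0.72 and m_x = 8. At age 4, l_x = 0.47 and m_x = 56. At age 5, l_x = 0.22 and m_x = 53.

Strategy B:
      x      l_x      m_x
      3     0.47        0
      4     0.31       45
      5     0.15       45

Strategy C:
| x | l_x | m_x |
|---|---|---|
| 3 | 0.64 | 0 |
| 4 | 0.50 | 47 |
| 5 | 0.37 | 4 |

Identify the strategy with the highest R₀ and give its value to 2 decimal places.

43.74

Strategy A: R₀ = 0.72×8 + 0.47×56 + 0.22×53 = 43.7400
Strategy B: R₀ = 0.47×0 + 0.31×45 + 0.15×45 = 20.7000
Strategy C: R₀ = 0.64×0 + 0.50×47 + 0.37×4 = 24.9800
Highest R₀: strategy A with 43.7400.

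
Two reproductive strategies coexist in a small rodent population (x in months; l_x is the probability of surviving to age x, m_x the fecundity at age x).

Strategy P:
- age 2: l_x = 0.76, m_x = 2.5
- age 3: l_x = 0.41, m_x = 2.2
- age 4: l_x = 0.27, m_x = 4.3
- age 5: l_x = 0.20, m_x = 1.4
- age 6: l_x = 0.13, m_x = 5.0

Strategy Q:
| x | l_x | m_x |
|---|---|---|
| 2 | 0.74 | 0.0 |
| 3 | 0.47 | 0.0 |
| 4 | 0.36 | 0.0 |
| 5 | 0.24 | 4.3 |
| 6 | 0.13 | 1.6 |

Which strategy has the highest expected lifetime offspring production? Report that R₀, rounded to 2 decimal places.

Strategy P: R₀ = 0.76×2.5 + 0.41×2.2 + 0.27×4.3 + 0.20×1.4 + 0.13×5.0 = 4.8930
Strategy Q: R₀ = 0.74×0.0 + 0.47×0.0 + 0.36×0.0 + 0.24×4.3 + 0.13×1.6 = 1.2400
Highest R₀: strategy P with 4.8930.

4.89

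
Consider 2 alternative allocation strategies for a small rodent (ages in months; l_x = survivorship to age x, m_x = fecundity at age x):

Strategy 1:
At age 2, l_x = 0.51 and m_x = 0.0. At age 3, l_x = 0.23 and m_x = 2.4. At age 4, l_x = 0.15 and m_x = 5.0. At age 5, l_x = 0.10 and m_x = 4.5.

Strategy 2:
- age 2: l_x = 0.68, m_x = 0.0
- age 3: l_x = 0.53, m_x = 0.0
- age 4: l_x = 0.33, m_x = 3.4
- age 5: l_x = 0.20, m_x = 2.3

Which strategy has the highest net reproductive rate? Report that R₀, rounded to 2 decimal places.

1.75

Strategy 1: R₀ = 0.51×0.0 + 0.23×2.4 + 0.15×5.0 + 0.10×4.5 = 1.7520
Strategy 2: R₀ = 0.68×0.0 + 0.53×0.0 + 0.33×3.4 + 0.20×2.3 = 1.5820
Highest R₀: strategy 1 with 1.7520.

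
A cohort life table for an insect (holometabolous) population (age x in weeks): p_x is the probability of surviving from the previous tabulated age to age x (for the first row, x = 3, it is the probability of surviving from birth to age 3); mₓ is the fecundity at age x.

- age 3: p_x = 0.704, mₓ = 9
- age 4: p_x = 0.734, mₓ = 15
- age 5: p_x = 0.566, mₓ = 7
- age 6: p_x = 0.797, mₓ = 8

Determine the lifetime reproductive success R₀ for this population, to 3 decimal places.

Survivorship from birth: l_x = p_3·p_4·…·p_x.
  l_3 = 0.70400
  l_4 = 0.51674
  l_5 = 0.29247
  l_6 = 0.23310
R₀ = Σ l_x mₓ:
  age 3: 0.70400 × 9 = 6.3360
  age 4: 0.51674 × 15 = 7.7511
  age 5: 0.29247 × 7 = 2.0473
  age 6: 0.23310 × 8 = 1.8648
R₀ = 6.3360 + 7.7511 + 2.0473 + 1.8648 = 17.9992

17.999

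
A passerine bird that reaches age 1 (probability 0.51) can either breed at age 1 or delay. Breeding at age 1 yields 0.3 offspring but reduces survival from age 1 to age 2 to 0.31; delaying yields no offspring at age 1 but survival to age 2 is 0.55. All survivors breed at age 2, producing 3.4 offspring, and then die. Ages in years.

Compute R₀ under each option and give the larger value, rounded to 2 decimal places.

0.95

breed at age 1: R₀ = 0.51 × (0.3 + 0.31 × 3.4) = 0.51 × 1.3540 = 0.6905
delay to age 2: R₀ = 0.51 × (0.55 × 3.4) = 0.51 × 1.8700 = 0.9537
Higher: delay to age 2 (0.9537).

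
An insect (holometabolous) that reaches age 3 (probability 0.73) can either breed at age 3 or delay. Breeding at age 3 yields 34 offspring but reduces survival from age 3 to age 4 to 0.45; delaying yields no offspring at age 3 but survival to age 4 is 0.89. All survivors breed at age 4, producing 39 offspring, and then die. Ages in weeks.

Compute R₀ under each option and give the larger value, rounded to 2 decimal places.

breed at age 3: R₀ = 0.73 × (34 + 0.45 × 39) = 0.73 × 51.5500 = 37.6315
delay to age 4: R₀ = 0.73 × (0.89 × 39) = 0.73 × 34.7100 = 25.3383
Higher: breed at age 3 (37.6315).

37.63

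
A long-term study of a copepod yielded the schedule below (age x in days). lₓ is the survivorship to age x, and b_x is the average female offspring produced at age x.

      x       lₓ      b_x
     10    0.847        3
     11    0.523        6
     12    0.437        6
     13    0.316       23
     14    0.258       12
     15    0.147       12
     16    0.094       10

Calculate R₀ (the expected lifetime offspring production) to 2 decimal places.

21.37

R₀ = Σ lₓ b_x:
  age 10: 0.847 × 3 = 2.5410
  age 11: 0.523 × 6 = 3.1380
  age 12: 0.437 × 6 = 2.6220
  age 13: 0.316 × 23 = 7.2680
  age 14: 0.258 × 12 = 3.0960
  age 15: 0.147 × 12 = 1.7640
  age 16: 0.094 × 10 = 0.9400
R₀ = 2.5410 + 3.1380 + 2.6220 + 7.2680 + 3.0960 + 1.7640 + 0.9400 = 21.3690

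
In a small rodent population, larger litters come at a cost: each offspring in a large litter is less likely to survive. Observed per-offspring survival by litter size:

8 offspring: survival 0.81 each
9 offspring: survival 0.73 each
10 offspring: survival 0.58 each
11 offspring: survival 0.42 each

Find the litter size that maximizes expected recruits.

Expected recruits = c × s(c):
  c=8: 8 × 0.81 = 6.480
  c=9: 9 × 0.73 = 6.570
  c=10: 10 × 0.58 = 5.800
  c=11: 11 × 0.42 = 4.620
Maximum at c = 9 (6.570 recruits).

9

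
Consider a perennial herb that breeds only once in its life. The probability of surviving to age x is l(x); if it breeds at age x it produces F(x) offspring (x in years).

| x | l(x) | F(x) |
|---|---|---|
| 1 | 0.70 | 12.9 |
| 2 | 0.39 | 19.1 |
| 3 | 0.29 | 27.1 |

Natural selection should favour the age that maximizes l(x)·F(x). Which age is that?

1

Expected offspring if breeding at age x = l(x) × F(x):
  age 1: 0.70 × 12.9 = 9.030
  age 2: 0.39 × 19.1 = 7.449
  age 3: 0.29 × 27.1 = 7.859
Maximum at age 1 (9.030).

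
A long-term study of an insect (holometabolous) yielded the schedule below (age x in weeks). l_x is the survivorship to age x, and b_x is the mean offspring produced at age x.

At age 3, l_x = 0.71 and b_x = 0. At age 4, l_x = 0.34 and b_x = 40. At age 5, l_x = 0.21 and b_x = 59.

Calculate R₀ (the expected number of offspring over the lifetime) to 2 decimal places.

R₀ = Σ l_x b_x:
  age 3: 0.71 × 0 = 0.0000
  age 4: 0.34 × 40 = 13.6000
  age 5: 0.21 × 59 = 12.3900
R₀ = 0.0000 + 13.6000 + 12.3900 = 25.9900

25.99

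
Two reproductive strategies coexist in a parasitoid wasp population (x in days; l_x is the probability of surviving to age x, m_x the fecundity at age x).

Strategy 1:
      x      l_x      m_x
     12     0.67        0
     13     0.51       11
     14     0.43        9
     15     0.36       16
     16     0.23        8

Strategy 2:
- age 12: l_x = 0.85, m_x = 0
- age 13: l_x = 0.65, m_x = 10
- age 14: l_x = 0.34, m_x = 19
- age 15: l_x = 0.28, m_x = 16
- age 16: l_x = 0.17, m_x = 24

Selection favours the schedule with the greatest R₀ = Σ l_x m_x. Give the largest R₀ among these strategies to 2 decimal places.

21.52

Strategy 1: R₀ = 0.67×0 + 0.51×11 + 0.43×9 + 0.36×16 + 0.23×8 = 17.0800
Strategy 2: R₀ = 0.85×0 + 0.65×10 + 0.34×19 + 0.28×16 + 0.17×24 = 21.5200
Highest R₀: strategy 2 with 21.5200.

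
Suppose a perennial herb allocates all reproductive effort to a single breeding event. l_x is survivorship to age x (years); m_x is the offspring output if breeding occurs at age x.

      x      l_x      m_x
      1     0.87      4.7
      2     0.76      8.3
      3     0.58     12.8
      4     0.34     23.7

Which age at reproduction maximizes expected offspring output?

4

Expected offspring if breeding at age x = l_x × m_x:
  age 1: 0.87 × 4.7 = 4.089
  age 2: 0.76 × 8.3 = 6.308
  age 3: 0.58 × 12.8 = 7.424
  age 4: 0.34 × 23.7 = 8.058
Maximum at age 4 (8.058).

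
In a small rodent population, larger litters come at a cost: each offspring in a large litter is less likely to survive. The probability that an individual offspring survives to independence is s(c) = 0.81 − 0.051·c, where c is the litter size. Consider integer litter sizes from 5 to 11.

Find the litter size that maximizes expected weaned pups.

8

Expected weaned pups = c × s(c):
  c=5: 5 × 0.555 = 2.775
  c=6: 6 × 0.504 = 3.024
  c=7: 7 × 0.453 = 3.171
  c=8: 8 × 0.402 = 3.216
  c=9: 9 × 0.351 = 3.159
  c=10: 10 × 0.300 = 3.000
  c=11: 11 × 0.249 = 2.739
Maximum at c = 8 (3.216 weaned pups).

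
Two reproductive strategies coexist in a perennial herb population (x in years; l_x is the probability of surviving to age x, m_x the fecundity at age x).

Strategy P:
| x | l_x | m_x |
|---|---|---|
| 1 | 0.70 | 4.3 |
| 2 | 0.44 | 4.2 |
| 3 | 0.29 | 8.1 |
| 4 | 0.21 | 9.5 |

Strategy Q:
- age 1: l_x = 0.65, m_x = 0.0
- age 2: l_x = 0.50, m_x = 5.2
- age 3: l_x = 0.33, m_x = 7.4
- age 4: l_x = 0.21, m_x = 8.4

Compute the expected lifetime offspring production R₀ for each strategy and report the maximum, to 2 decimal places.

9.20

Strategy P: R₀ = 0.70×4.3 + 0.44×4.2 + 0.29×8.1 + 0.21×9.5 = 9.2020
Strategy Q: R₀ = 0.65×0.0 + 0.50×5.2 + 0.33×7.4 + 0.21×8.4 = 6.8060
Highest R₀: strategy P with 9.2020.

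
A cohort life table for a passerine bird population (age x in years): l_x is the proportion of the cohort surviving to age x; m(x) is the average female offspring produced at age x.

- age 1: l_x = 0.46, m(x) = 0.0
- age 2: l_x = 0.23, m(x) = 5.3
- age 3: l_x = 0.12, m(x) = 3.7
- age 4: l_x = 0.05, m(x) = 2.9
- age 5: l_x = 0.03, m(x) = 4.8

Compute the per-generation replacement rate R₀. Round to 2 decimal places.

1.95

R₀ = Σ l_x m(x):
  age 1: 0.46 × 0.0 = 0.0000
  age 2: 0.23 × 5.3 = 1.2190
  age 3: 0.12 × 3.7 = 0.4440
  age 4: 0.05 × 2.9 = 0.1450
  age 5: 0.03 × 4.8 = 0.1440
R₀ = 0.0000 + 1.2190 + 0.4440 + 0.1450 + 0.1440 = 1.9520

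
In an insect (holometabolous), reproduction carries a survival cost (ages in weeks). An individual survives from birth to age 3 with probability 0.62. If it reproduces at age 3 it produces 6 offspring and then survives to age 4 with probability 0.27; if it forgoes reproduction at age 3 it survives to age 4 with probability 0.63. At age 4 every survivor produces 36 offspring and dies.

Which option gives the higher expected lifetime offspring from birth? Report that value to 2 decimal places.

breed at age 3: R₀ = 0.62 × (6 + 0.27 × 36) = 0.62 × 15.7200 = 9.7464
delay to age 4: R₀ = 0.62 × (0.63 × 36) = 0.62 × 22.6800 = 14.0616
Higher: delay to age 4 (14.0616).

14.06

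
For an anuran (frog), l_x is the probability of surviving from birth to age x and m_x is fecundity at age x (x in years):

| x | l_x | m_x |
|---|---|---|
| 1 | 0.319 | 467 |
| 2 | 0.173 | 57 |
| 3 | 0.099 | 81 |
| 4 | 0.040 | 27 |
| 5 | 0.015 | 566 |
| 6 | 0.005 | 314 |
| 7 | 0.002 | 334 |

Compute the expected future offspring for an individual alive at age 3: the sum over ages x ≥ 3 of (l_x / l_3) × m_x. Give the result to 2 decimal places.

l_3 = 0.099. Conditional survival from age 3 to x is l_x / l_3.
  x=3: (0.099/0.099) × 81 = 81.0000
  x=4: (0.040/0.099) × 27 = 10.9091
  x=5: (0.015/0.099) × 566 = 85.7576
  x=6: (0.005/0.099) × 314 = 15.8586
  x=7: (0.002/0.099) × 334 = 6.7475
Sum = 81.0000 + 10.9091 + 85.7576 + 15.8586 + 6.7475 = 200.2727

200.27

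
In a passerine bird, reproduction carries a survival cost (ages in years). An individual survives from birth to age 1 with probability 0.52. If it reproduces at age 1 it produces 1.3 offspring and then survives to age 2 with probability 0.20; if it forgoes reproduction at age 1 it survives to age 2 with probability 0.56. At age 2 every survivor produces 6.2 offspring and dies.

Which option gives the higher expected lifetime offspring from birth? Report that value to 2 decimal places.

breed at age 1: R₀ = 0.52 × (1.3 + 0.20 × 6.2) = 0.52 × 2.5400 = 1.3208
delay to age 2: R₀ = 0.52 × (0.56 × 6.2) = 0.52 × 3.4720 = 1.8054
Higher: delay to age 2 (1.8054).

1.81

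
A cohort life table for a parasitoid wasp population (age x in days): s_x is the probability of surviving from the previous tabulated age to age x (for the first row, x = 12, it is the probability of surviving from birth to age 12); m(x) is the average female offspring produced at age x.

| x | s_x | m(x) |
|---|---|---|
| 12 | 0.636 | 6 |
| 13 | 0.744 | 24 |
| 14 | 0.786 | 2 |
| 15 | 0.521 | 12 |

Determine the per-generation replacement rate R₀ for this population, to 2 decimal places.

18.24

Survivorship from birth: l_x = s_12·s_13·…·s_x.
  l_12 = 0.63600
  l_13 = 0.47318
  l_14 = 0.37192
  l_15 = 0.19377
R₀ = Σ l_x m(x):
  age 12: 0.63600 × 6 = 3.8160
  age 13: 0.47318 × 24 = 11.3563
  age 14: 0.37192 × 2 = 0.7438
  age 15: 0.19377 × 12 = 2.3252
R₀ = 3.8160 + 11.3563 + 0.7438 + 2.3252 = 18.2414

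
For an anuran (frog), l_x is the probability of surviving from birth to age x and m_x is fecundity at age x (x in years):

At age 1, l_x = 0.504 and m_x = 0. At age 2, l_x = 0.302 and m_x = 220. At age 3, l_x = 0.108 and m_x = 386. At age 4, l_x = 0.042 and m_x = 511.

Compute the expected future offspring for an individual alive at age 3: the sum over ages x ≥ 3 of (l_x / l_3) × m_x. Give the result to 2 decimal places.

584.72

l_3 = 0.108. Conditional survival from age 3 to x is l_x / l_3.
  x=3: (0.108/0.108) × 386 = 386.0000
  x=4: (0.042/0.108) × 511 = 198.7222
Sum = 386.0000 + 198.7222 = 584.7222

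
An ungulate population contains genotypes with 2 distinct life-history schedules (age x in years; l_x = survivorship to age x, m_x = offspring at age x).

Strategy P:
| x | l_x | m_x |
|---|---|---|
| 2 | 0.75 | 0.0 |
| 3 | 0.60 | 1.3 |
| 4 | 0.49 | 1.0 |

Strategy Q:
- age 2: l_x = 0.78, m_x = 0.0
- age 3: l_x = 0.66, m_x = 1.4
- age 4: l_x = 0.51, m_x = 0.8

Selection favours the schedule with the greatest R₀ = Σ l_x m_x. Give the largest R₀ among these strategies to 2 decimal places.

Strategy P: R₀ = 0.75×0.0 + 0.60×1.3 + 0.49×1.0 = 1.2700
Strategy Q: R₀ = 0.78×0.0 + 0.66×1.4 + 0.51×0.8 = 1.3320
Highest R₀: strategy Q with 1.3320.

1.33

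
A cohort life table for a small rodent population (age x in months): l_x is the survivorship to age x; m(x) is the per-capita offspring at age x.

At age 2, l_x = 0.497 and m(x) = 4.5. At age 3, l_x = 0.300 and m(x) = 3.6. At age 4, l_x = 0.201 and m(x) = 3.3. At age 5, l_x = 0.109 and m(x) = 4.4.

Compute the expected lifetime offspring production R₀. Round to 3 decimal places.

R₀ = Σ l_x m(x):
  age 2: 0.497 × 4.5 = 2.2365
  age 3: 0.300 × 3.6 = 1.0800
  age 4: 0.201 × 3.3 = 0.6633
  age 5: 0.109 × 4.4 = 0.4796
R₀ = 2.2365 + 1.0800 + 0.6633 + 0.4796 = 4.4594

4.459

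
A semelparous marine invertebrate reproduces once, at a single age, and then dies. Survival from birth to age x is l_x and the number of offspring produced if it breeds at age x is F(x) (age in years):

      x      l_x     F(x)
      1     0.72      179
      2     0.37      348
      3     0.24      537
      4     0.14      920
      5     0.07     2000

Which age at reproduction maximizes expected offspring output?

Expected offspring if breeding at age x = l_x × F(x):
  age 1: 0.72 × 179 = 128.880
  age 2: 0.37 × 348 = 128.760
  age 3: 0.24 × 537 = 128.880
  age 4: 0.14 × 920 = 128.800
  age 5: 0.07 × 2000 = 140.000
Maximum at age 5 (140.000).

5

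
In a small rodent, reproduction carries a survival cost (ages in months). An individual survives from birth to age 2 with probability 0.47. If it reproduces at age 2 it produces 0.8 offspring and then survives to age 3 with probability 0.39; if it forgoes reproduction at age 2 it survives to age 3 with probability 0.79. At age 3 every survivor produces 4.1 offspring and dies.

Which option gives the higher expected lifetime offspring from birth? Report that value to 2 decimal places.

1.52

breed at age 2: R₀ = 0.47 × (0.8 + 0.39 × 4.1) = 0.47 × 2.3990 = 1.1275
delay to age 3: R₀ = 0.47 × (0.79 × 4.1) = 0.47 × 3.2390 = 1.5223
Higher: delay to age 3 (1.5223).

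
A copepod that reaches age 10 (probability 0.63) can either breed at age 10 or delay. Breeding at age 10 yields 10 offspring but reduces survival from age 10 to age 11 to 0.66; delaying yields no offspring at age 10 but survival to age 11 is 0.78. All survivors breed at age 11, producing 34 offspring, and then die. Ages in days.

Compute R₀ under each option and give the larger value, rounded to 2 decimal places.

20.44

breed at age 10: R₀ = 0.63 × (10 + 0.66 × 34) = 0.63 × 32.4400 = 20.4372
delay to age 11: R₀ = 0.63 × (0.78 × 34) = 0.63 × 26.5200 = 16.7076
Higher: breed at age 10 (20.4372).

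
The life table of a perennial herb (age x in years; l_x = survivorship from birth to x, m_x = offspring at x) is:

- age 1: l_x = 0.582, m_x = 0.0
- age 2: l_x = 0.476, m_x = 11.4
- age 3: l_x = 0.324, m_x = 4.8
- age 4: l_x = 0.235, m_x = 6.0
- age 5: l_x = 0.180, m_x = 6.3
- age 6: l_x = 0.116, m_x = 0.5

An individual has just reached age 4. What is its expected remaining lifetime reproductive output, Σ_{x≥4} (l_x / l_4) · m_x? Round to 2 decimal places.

11.07

l_4 = 0.235. Conditional survival from age 4 to x is l_x / l_4.
  x=4: (0.235/0.235) × 6.0 = 6.0000
  x=5: (0.180/0.235) × 6.3 = 4.8255
  x=6: (0.116/0.235) × 0.5 = 0.2468
Sum = 6.0000 + 4.8255 + 0.2468 = 11.0723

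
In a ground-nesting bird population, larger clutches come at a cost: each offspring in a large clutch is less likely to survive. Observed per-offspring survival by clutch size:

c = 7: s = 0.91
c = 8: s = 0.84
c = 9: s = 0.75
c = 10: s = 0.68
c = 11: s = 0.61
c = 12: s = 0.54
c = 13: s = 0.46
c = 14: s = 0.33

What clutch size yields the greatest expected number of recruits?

Expected recruits = c × s(c):
  c=7: 7 × 0.91 = 6.370
  c=8: 8 × 0.84 = 6.720
  c=9: 9 × 0.75 = 6.750
  c=10: 10 × 0.68 = 6.800
  c=11: 11 × 0.61 = 6.710
  c=12: 12 × 0.54 = 6.480
  c=13: 13 × 0.46 = 5.980
  c=14: 14 × 0.33 = 4.620
Maximum at c = 10 (6.800 recruits).

10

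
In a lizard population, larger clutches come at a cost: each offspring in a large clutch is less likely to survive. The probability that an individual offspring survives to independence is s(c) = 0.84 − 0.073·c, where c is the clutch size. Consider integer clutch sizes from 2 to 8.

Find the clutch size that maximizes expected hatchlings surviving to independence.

6

Expected hatchlings surviving to independence = c × s(c):
  c=2: 2 × 0.694 = 1.388
  c=3: 3 × 0.621 = 1.863
  c=4: 4 × 0.548 = 2.192
  c=5: 5 × 0.475 = 2.375
  c=6: 6 × 0.402 = 2.412
  c=7: 7 × 0.329 = 2.303
  c=8: 8 × 0.256 = 2.048
Maximum at c = 6 (2.412 hatchlings surviving to independence).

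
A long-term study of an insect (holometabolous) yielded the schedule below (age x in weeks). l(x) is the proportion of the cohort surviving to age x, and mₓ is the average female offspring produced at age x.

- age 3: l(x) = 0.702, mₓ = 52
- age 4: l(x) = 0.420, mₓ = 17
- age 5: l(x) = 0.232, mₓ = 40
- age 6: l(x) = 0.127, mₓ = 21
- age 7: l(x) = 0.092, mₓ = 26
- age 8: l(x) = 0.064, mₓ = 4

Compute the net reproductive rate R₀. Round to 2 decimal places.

R₀ = Σ l(x) mₓ:
  age 3: 0.702 × 52 = 36.5040
  age 4: 0.420 × 17 = 7.1400
  age 5: 0.232 × 40 = 9.2800
  age 6: 0.127 × 21 = 2.6670
  age 7: 0.092 × 26 = 2.3920
  age 8: 0.064 × 4 = 0.2560
R₀ = 36.5040 + 7.1400 + 9.2800 + 2.6670 + 2.3920 + 0.2560 = 58.2390

58.24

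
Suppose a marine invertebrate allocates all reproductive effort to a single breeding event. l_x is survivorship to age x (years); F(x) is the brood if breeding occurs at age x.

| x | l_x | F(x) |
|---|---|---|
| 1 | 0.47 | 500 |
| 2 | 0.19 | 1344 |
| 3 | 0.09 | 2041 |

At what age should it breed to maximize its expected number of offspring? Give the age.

2

Expected offspring if breeding at age x = l_x × F(x):
  age 1: 0.47 × 500 = 235.000
  age 2: 0.19 × 1344 = 255.360
  age 3: 0.09 × 2041 = 183.690
Maximum at age 2 (255.360).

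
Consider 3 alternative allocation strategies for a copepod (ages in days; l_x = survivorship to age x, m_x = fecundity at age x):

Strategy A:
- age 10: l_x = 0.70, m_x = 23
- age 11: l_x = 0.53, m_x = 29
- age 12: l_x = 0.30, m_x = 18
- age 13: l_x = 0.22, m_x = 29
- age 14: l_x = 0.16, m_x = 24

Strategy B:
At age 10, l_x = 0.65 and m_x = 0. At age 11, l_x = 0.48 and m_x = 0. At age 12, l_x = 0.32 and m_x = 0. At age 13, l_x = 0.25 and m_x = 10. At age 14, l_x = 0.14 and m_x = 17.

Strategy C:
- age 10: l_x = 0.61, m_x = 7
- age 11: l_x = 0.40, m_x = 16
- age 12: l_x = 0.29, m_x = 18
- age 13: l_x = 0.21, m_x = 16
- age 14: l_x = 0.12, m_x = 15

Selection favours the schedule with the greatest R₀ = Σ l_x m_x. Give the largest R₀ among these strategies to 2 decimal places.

Strategy A: R₀ = 0.70×23 + 0.53×29 + 0.30×18 + 0.22×29 + 0.16×24 = 47.0900
Strategy B: R₀ = 0.65×0 + 0.48×0 + 0.32×0 + 0.25×10 + 0.14×17 = 4.8800
Strategy C: R₀ = 0.61×7 + 0.40×16 + 0.29×18 + 0.21×16 + 0.12×15 = 21.0500
Highest R₀: strategy A with 47.0900.

47.09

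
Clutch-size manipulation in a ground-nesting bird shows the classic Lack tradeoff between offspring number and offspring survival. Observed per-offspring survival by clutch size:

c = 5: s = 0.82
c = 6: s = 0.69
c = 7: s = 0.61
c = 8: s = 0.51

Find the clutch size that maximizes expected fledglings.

Expected fledglings = c × s(c):
  c=5: 5 × 0.82 = 4.100
  c=6: 6 × 0.69 = 4.140
  c=7: 7 × 0.61 = 4.270
  c=8: 8 × 0.51 = 4.080
Maximum at c = 7 (4.270 fledglings).

7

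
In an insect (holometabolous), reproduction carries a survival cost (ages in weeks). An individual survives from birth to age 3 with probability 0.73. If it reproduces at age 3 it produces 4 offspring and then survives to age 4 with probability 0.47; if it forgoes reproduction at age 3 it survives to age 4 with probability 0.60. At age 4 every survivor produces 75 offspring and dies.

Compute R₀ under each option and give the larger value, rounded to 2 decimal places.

breed at age 3: R₀ = 0.73 × (4 + 0.47 × 75) = 0.73 × 39.2500 = 28.6525
delay to age 4: R₀ = 0.73 × (0.60 × 75) = 0.73 × 45.0000 = 32.8500
Higher: delay to age 4 (32.8500).

32.85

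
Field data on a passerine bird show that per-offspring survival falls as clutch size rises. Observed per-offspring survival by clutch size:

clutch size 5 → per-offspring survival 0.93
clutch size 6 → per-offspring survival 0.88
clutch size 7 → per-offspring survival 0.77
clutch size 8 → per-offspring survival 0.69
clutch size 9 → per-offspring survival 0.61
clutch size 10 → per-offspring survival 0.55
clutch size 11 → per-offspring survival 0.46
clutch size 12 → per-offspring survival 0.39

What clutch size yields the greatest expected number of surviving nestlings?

Expected surviving nestlings = c × s(c):
  c=5: 5 × 0.93 = 4.650
  c=6: 6 × 0.88 = 5.280
  c=7: 7 × 0.77 = 5.390
  c=8: 8 × 0.69 = 5.520
  c=9: 9 × 0.61 = 5.490
  c=10: 10 × 0.55 = 5.500
  c=11: 11 × 0.46 = 5.060
  c=12: 12 × 0.39 = 4.680
Maximum at c = 8 (5.520 surviving nestlings).

8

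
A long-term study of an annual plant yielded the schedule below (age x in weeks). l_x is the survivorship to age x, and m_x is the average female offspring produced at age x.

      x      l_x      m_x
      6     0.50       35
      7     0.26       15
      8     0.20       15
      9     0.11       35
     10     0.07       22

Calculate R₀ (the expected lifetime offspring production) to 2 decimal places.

R₀ = Σ l_x m_x:
  age 6: 0.50 × 35 = 17.5000
  age 7: 0.26 × 15 = 3.9000
  age 8: 0.20 × 15 = 3.0000
  age 9: 0.11 × 35 = 3.8500
  age 10: 0.07 × 22 = 1.5400
R₀ = 17.5000 + 3.9000 + 3.0000 + 3.8500 + 1.5400 = 29.7900

29.79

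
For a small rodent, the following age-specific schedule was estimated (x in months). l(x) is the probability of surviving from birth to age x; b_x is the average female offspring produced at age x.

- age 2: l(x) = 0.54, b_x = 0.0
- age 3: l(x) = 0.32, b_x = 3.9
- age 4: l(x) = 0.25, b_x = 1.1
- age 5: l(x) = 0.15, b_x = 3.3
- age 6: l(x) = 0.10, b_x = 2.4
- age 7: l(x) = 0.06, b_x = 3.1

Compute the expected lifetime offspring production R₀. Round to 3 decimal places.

2.444

R₀ = Σ l(x) b_x:
  age 2: 0.54 × 0.0 = 0.0000
  age 3: 0.32 × 3.9 = 1.2480
  age 4: 0.25 × 1.1 = 0.2750
  age 5: 0.15 × 3.3 = 0.4950
  age 6: 0.10 × 2.4 = 0.2400
  age 7: 0.06 × 3.1 = 0.1860
R₀ = 0.0000 + 1.2480 + 0.2750 + 0.4950 + 0.2400 + 0.1860 = 2.4440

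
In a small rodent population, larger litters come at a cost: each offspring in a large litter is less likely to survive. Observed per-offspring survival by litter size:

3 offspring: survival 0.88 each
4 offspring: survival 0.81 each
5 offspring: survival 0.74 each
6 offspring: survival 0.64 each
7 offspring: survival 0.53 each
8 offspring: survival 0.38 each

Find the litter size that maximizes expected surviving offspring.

6

Expected surviving offspring = c × s(c):
  c=3: 3 × 0.88 = 2.640
  c=4: 4 × 0.81 = 3.240
  c=5: 5 × 0.74 = 3.700
  c=6: 6 × 0.64 = 3.840
  c=7: 7 × 0.53 = 3.710
  c=8: 8 × 0.38 = 3.040
Maximum at c = 6 (3.840 surviving offspring).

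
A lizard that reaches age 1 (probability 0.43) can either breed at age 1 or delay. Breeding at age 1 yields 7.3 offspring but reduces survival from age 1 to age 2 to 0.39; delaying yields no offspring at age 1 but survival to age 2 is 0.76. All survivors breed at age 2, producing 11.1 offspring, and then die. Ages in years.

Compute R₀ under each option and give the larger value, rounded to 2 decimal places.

breed at age 1: R₀ = 0.43 × (7.3 + 0.39 × 11.1) = 0.43 × 11.6290 = 5.0005
delay to age 2: R₀ = 0.43 × (0.76 × 11.1) = 0.43 × 8.4360 = 3.6275
Higher: breed at age 1 (5.0005).

5.00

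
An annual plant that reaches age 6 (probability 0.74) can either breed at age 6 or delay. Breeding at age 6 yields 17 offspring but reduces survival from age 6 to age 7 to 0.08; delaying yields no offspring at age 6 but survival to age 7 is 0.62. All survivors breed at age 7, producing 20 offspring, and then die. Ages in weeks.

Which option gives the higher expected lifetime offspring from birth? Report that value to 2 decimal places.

13.76

breed at age 6: R₀ = 0.74 × (17 + 0.08 × 20) = 0.74 × 18.6000 = 13.7640
delay to age 7: R₀ = 0.74 × (0.62 × 20) = 0.74 × 12.4000 = 9.1760
Higher: breed at age 6 (13.7640).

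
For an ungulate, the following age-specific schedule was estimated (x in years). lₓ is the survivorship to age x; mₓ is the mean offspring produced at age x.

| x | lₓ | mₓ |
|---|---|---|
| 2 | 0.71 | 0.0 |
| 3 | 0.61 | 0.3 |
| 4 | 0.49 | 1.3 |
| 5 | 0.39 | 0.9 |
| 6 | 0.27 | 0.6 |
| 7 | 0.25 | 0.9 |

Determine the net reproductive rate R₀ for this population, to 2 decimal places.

R₀ = Σ lₓ mₓ:
  age 2: 0.71 × 0.0 = 0.0000
  age 3: 0.61 × 0.3 = 0.1830
  age 4: 0.49 × 1.3 = 0.6370
  age 5: 0.39 × 0.9 = 0.3510
  age 6: 0.27 × 0.6 = 0.1620
  age 7: 0.25 × 0.9 = 0.2250
R₀ = 0.0000 + 0.1830 + 0.6370 + 0.3510 + 0.1620 + 0.2250 = 1.5580

1.56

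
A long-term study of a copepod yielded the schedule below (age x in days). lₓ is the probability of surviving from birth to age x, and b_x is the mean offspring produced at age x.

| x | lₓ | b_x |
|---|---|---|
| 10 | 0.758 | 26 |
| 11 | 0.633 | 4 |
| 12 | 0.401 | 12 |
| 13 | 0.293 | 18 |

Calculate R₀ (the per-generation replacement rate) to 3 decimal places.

R₀ = Σ lₓ b_x:
  age 10: 0.758 × 26 = 19.7080
  age 11: 0.633 × 4 = 2.5320
  age 12: 0.401 × 12 = 4.8120
  age 13: 0.293 × 18 = 5.2740
R₀ = 19.7080 + 2.5320 + 4.8120 + 5.2740 = 32.3260

32.326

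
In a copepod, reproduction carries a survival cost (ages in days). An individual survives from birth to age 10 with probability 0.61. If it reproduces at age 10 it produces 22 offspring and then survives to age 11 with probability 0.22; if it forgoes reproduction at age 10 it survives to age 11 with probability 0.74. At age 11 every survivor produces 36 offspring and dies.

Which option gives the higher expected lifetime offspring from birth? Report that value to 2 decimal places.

breed at age 10: R₀ = 0.61 × (22 + 0.22 × 36) = 0.61 × 29.9200 = 18.2512
delay to age 11: R₀ = 0.61 × (0.74 × 36) = 0.61 × 26.6400 = 16.2504
Higher: breed at age 10 (18.2512).

18.25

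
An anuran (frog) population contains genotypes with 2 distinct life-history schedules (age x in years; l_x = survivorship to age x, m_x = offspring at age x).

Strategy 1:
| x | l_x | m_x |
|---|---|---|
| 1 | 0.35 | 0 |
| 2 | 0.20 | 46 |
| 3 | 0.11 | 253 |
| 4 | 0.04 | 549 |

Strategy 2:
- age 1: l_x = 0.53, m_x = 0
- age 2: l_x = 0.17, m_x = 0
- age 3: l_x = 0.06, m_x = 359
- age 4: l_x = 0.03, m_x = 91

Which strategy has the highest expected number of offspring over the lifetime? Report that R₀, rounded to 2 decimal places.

Strategy 1: R₀ = 0.35×0 + 0.20×46 + 0.11×253 + 0.04×549 = 58.9900
Strategy 2: R₀ = 0.53×0 + 0.17×0 + 0.06×359 + 0.03×91 = 24.2700
Highest R₀: strategy 1 with 58.9900.

58.99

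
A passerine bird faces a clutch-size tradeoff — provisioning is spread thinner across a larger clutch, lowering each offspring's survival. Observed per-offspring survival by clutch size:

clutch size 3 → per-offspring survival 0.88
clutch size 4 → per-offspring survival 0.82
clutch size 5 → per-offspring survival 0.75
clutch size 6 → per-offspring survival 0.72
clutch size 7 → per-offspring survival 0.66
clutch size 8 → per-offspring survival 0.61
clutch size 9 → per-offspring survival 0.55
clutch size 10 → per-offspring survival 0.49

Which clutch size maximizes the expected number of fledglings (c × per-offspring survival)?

9

Expected fledglings = c × s(c):
  c=3: 3 × 0.88 = 2.640
  c=4: 4 × 0.82 = 3.280
  c=5: 5 × 0.75 = 3.750
  c=6: 6 × 0.72 = 4.320
  c=7: 7 × 0.66 = 4.620
  c=8: 8 × 0.61 = 4.880
  c=9: 9 × 0.55 = 4.950
  c=10: 10 × 0.49 = 4.900
Maximum at c = 9 (4.950 fledglings).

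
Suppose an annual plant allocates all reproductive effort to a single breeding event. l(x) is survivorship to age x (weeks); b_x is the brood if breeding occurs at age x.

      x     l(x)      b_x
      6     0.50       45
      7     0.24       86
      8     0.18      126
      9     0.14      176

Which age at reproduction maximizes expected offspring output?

9

Expected offspring if breeding at age x = l(x) × b_x:
  age 6: 0.50 × 45 = 22.500
  age 7: 0.24 × 86 = 20.640
  age 8: 0.18 × 126 = 22.680
  age 9: 0.14 × 176 = 24.640
Maximum at age 9 (24.640).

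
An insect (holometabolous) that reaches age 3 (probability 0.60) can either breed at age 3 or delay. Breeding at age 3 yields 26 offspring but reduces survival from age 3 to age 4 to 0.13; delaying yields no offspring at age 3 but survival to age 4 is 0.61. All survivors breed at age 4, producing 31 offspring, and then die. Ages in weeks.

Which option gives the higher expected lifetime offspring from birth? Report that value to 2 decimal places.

breed at age 3: R₀ = 0.60 × (26 + 0.13 × 31) = 0.60 × 30.0300 = 18.0180
delay to age 4: R₀ = 0.60 × (0.61 × 31) = 0.60 × 18.9100 = 11.3460
Higher: breed at age 3 (18.0180).

18.02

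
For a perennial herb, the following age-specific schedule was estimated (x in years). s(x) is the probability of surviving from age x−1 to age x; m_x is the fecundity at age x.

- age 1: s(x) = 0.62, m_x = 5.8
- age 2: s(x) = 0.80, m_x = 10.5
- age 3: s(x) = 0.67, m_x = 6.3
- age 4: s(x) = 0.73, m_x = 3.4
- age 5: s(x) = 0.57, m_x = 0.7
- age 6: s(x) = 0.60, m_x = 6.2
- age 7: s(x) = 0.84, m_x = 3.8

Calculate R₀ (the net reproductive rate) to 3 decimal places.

12.598

Survivorship from birth: l_x = s_1·s_2·…·s_x.
  l_1 = 0.62000
  l_2 = 0.49600
  l_3 = 0.33232
  l_4 = 0.24259
  l_5 = 0.13828
  l_6 = 0.08297
  l_7 = 0.06969
R₀ = Σ l_x m_x:
  age 1: 0.62000 × 5.8 = 3.5960
  age 2: 0.49600 × 10.5 = 5.2080
  age 3: 0.33232 × 6.3 = 2.0936
  age 4: 0.24259 × 3.4 = 0.8248
  age 5: 0.13828 × 0.7 = 0.0968
  age 6: 0.08297 × 6.2 = 0.5144
  age 7: 0.06969 × 3.8 = 0.2648
R₀ = 3.5960 + 5.2080 + 2.0936 + 0.8248 + 0.0968 + 0.5144 + 0.2648 = 12.5985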